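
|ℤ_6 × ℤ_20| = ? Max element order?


|ℤ_6 × ℤ_20| = 6 × 20 = 120
Max element order = lcm(6,20) = 60
Cyclic? No (gcd=2)

|ℤ_6×ℤ_20| = 120, max element order = 60


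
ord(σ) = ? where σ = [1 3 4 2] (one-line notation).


Cycle decomposition: (2 3 4)
Cycle lengths: 3
Order = lcm(3) = 3

ord(σ) = 3


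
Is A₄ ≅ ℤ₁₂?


Comparing A₄ and ℤ₁₂:
A₄ is non-abelian, ℤ₁₂ is abelian

No, A₄ ≇ ℤ₁₂


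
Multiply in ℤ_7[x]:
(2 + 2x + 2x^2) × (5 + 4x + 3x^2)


Expand and collect like terms; reduce coefficients mod 7:
x^0: 2·5 = 10 ≡ 3 (mod 7)
x^1: 2·4 + 2·5 = 18 ≡ 4 (mod 7)
x^2: 2·3 + 2·4 + 2·5 = 24 ≡ 3 (mod 7)
x^3: 2·3 + 2·4 = 14 ≡ 0 (mod 7)
x^4: 2·3 = 6 ≡ 6 (mod 7)
Result: 3 + 4x + 3x^2 + 6x^4

f · g = 3 + 4x + 3x^2 + 6x^4


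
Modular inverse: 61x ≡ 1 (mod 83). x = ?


Use the extended Euclidean algorithm to write 1 = 61·s + 83·t; then s mod 83 is the inverse.
Euclidean algorithm:
  61 = 0·83 + 61
  83 = 1·61 + 22
  61 = 2·22 + 17
  22 = 1·17 + 5
  17 = 3·5 + 2
  5 = 2·2 + 1
  2 = 2·1 + 0
gcd(61,83) = 1
Back-substitution gives: 61·(-34) + 83·(25) = 1
So 61⁻¹ ≡ -34 ≡ 49 (mod 83)
Check: 61 × 49 = 2989 ≡ 1 (mod 83) ✓

61⁻¹ ≡ 49 (mod 83)


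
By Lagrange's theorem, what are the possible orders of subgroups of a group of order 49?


Lagrange's theorem: |H| divides |G|
|G| = 49
Divisors of 49: 1, 7, 49

Possible subgroup orders: {1, 7, 49}


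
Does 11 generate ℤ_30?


g generates ℤ_n iff gcd(g, n) = 1
gcd(11, 30) = 1
Since gcd = 1, 11 is a generator.

Yes, 11 generates ℤ_30


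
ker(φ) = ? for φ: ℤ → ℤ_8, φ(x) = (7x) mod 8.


Kernel = preimage of identity
ker(φ) = {x ∈ ℤ : 7x ≡ 0 (mod 8)}. gcd(7,8) = 1, so 7x ≡ 0 (mod 8) ⟺ x ≡ 0 (mod 8/1 = 8). Hence ker(φ) = 8ℤ

ker(φ) = 8ℤ


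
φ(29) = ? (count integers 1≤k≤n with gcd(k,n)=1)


φ(n) = count of k ∈ {1,...,n} with gcd(k,n)=1
Coprimes to 29: {1, 2, 3, 4, 5, 6, 7, 8, 9, 10, 11, 12, 13, 14, 15, 16, 17, 18, 19, 20, 21, 22, 23, 24, 25, 26, 27, 28}
Count: 28

φ(29) = 28


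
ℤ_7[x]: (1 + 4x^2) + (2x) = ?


Add coefficients mod 7:
x^0: 1 + 0 = 1 (mod 7)
x^1: 0 + 2 = 2 (mod 7)
x^2: 4 + 0 = 4 (mod 7)
Result: 1 + 2x + 4x^2

f + g = 1 + 2x + 4x^2


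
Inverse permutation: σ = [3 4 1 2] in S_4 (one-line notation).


To find σ⁻¹, swap domain and range:
σ(1) = 3 → σ⁻¹(3) = 1
σ(2) = 4 → σ⁻¹(4) = 2
σ(3) = 1 → σ⁻¹(1) = 3
σ(4) = 2 → σ⁻¹(2) = 4

σ⁻¹ = [3 4 1 2]


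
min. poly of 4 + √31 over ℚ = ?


Let α = 4 + √31. Then α - 4 = √31, so (α - 4)² = 31, giving α² - 8α - 15 = 0. Degree 2 and α ∉ ℚ, so this is the minimal polynomial.

Minimal polynomial: x² - 8x - 15


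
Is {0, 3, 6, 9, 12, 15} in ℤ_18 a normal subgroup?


H = {0, 3, 6, 9, 12, 15} in ℤ_18
ℤ_18 is abelian; every subgroup of an abelian group is normal

Yes, normal subgroup


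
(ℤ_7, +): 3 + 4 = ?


Operation: addition mod 7
3 + 4 = (a + b) mod 7 with a = 3, b = 4

3 + 4 = 0


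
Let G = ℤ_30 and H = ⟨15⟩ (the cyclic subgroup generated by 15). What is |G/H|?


|⟨15⟩| = n / gcd(15, 30) = 30 / 15 = 2
H is normal (ℤ_30 is abelian).
|G/H| = |G| / |H| = 30 / 2 = 15

|G/H| = 15


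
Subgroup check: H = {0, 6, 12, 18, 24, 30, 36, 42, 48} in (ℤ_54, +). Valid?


Subgroup test for H = {0, 6, 12, 18, 24, 30, 36, 42, 48} in (ℤ_54, +):
(1) 0 ∈ H? Yes
(2) Closure: for all a,b ∈ H, (a+b) mod 54 ∈ H? Yes
(3) Inverses: for all a ∈ H, -a mod 54 ∈ H? Yes

Yes, H is a subgroup of ℤ_54


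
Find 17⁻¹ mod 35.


Use the extended Euclidean algorithm to write 1 = 17·s + 35·t; then s mod 35 is the inverse.
Euclidean algorithm:
  17 = 0·35 + 17
  35 = 2·17 + 1
  17 = 17·1 + 0
gcd(17,35) = 1
Back-substitution gives: 17·(-2) + 35·(1) = 1
So 17⁻¹ ≡ -2 ≡ 33 (mod 35)
Check: 17 × 33 = 561 ≡ 1 (mod 35) ✓

17⁻¹ ≡ 33 (mod 35)


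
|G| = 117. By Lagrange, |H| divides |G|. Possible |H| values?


Lagrange's theorem: |H| divides |G|
|G| = 117
Divisors of 117: 1, 3, 9, 13, 39, 117

Possible subgroup orders: {1, 3, 9, 13, 39, 117}


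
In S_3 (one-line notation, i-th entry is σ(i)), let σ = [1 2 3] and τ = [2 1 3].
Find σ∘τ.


σ∘τ: apply τ first, then σ
1 →τ 2 →σ 2
2 →τ 1 →σ 1
3 →τ 3 →σ 3

σ∘τ = [2 1 3]


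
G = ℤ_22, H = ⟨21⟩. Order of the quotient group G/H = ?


|⟨21⟩| = n / gcd(21, 22) = 22 / 1 = 22
H is normal (ℤ_22 is abelian).
|G/H| = |G| / |H| = 22 / 22 = 1

|G/H| = 1


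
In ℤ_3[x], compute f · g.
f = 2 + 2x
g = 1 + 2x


Expand and collect like terms; reduce coefficients mod 3:
x^0: 2·1 = 2 ≡ 2 (mod 3)
x^1: 2·2 + 2·1 = 6 ≡ 0 (mod 3)
x^2: 2·2 = 4 ≡ 1 (mod 3)
Result: 2 + x^2

f · g = 2 + x^2


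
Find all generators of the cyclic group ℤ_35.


g generates ℤ_n iff gcd(g,n) = 1
Prime factors of 35: 5, 7
Generators are g ∈ {1,...,34} not divisible by any of these primes.
Generators: {1, 2, 3, 4, 6, 8, 9, 11, 12, 13, 16, 17, 18, 19, 22, 23, 24, 26, 27, 29, 31, 32, 33, 34}
Number of generators = φ(35) = 24

Generators of ℤ_35 = {1, 2, 3, 4, 6, 8, 9, 11, 12, 13, 16, 17, 18, 19, 22, 23, 24, 26, 27, 29, 31, 32, 33, 34}


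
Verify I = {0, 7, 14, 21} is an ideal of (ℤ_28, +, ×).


Check ideal conditions for I = {0, 7, 14, 21} in ℤ_28:
(1) I is an additive subgroup? Yes
(2) For r ∈ ℤ_28 and a ∈ I: r·a ∈ I? Yes

Yes, I is an ideal of ℤ_28


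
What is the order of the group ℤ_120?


ℤ_n has n elements.

|ℤ_120| = 120


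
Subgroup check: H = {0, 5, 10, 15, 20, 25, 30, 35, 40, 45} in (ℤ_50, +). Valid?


Subgroup test for H = {0, 5, 10, 15, 20, 25, 30, 35, 40, 45} in (ℤ_50, +):
(1) 0 ∈ H? Yes
(2) Closure: for all a,b ∈ H, (a+b) mod 50 ∈ H? Yes
(3) Inverses: for all a ∈ H, -a mod 50 ∈ H? Yes

Yes, H is a subgroup of ℤ_50


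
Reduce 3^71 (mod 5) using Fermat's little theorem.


Fermat's little theorem: if p is prime and gcd(a,p)=1, then a^(p-1) ≡ 1 (mod p)
p = 5 is prime, gcd(3,5) = 1
Reduce exponent: 71 mod 4 = 3
So 3^71 ≡ 3^3 (mod 5)
3^3 mod 5 = 2

3^71 ≡ 2 (mod 5)


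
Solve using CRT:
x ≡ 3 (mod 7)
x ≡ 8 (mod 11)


m₁ = 7, m₂ = 11, gcd = 1, so CRT applies. M = m₁·m₂ = 77
Let M₁ = M/m₁ = 11, M₂ = M/m₂ = 7
Find y₁ ≡ M₁⁻¹ (mod m₁): 11⁻¹ ≡ 2 (mod 7)
Find y₂ ≡ M₂⁻¹ (mod m₂): 7⁻¹ ≡ 8 (mod 11)
x = a₁·M₁·y₁ + a₂·M₂·y₂ = 3·11·2 + 8·7·8 = 514
Reduce mod 77: x ≡ 52
Check: 52 mod 7 = 3 ✓, 52 mod 11 = 8 ✓

x ≡ 52 (mod 77)


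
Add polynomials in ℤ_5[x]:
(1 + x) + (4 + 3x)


Add coefficients mod 5:
x^0: 1 + 4 = 0 (mod 5)
x^1: 1 + 3 = 4 (mod 5)
Result: 4x

f + g = 4x


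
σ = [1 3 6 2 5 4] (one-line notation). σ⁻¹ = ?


To find σ⁻¹, swap domain and range:
σ(1) = 1 → σ⁻¹(1) = 1
σ(2) = 3 → σ⁻¹(3) = 2
σ(3) = 6 → σ⁻¹(6) = 3
σ(4) = 2 → σ⁻¹(2) = 4
σ(5) = 5 → σ⁻¹(5) = 5
σ(6) = 4 → σ⁻¹(4) = 6

σ⁻¹ = [1 4 2 6 5 3]


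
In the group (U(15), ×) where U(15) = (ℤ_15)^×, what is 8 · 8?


Operation: multiplication mod 15
8 · 8 = (a × b) mod 15 with a = 8, b = 8

8 · 8 = 4


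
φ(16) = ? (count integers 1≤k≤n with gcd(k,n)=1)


φ(n) = count of k ∈ {1,...,n} with gcd(k,n)=1
Coprimes to 16: {1, 3, 5, 7, 9, 11, 13, 15}
Count: 8

φ(16) = 8


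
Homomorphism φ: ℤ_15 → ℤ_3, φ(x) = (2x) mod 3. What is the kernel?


Kernel = preimage of identity
ker(φ) = {x ∈ ℤ_15 : 2x ≡ 0 (mod 3)}. Since 3 | 15, φ is well-defined. The kernel is the cyclic subgroup ⟨3⟩ of ℤ_15 (order 5), i.e. {0, 3, 6, 9, 12}

ker(φ) = {0, 3, 6, 9, 12}


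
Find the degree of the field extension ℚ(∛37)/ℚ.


∛37 has minimal polynomial x³ - 37 (irreducible over ℚ since 37 is not a perfect cube)

[ℚ(∛37)/ℚ] = 3


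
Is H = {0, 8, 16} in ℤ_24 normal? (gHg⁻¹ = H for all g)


H = {0, 8, 16} in ℤ_24
ℤ_24 is abelian; every subgroup of an abelian group is normal

Yes, normal subgroup


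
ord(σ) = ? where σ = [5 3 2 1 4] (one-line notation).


Cycle decomposition: (1 5 4) (2 3)
Cycle lengths: 3, 2
Order = lcm(3, 2) = 6

ord(σ) = 6


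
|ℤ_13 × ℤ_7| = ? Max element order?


|ℤ_13 × ℤ_7| = 13 × 7 = 91
Max element order = lcm(13,7) = 91
Cyclic? Yes (gcd=1)

|ℤ_13×ℤ_7| = 91, max element order = 91


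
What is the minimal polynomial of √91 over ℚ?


√91 satisfies x² - 91 = 0, irreducible over ℚ since 91 is squarefree

Minimal polynomial: x² - 91


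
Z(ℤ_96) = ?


Z(G) = {g ∈ G | gx = xg for all x ∈ G}
ℤ_96 is abelian, so Z(G) = G

Z(ℤ_96) = ℤ_96


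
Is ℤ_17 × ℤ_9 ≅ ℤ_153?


Comparing ℤ_17 × ℤ_9 and ℤ_153:
gcd(17,9) = 1, so ℤ_17 × ℤ_9 ≅ ℤ_153 (CRT)

Yes, ℤ_17 × ℤ_9 ≅ ℤ_153


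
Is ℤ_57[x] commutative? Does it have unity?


ℤ_57 has zero divisors (3·19 ≡ 0), and these lift to constant zero divisors in ℤ_57[x]; so not an integral domain
Commutative: Yes
Integral domain: No
Has unity: Yes

ℤ_57[x]: Commutative=Yes, Unity=Yes


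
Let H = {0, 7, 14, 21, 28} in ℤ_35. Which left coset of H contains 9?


9 + H = {9 + h (mod 35) : h ∈ H}
9+0=9, 9+7=16, 9+14=23, 9+21=30, 9+28=2
9 + H = {2, 9, 16, 23, 30} = 2 + H

9 + H = {2, 9, 16, 23, 30}


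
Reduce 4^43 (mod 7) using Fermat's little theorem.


Fermat's little theorem: if p is prime and gcd(a,p)=1, then a^(p-1) ≡ 1 (mod p)
p = 7 is prime, gcd(4,7) = 1
Reduce exponent: 43 mod 6 = 1
So 4^43 ≡ 4^1 (mod 7)
4^1 mod 7 = 4

4^43 ≡ 4 (mod 7)


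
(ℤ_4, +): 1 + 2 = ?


Operation: addition mod 4
1 + 2 = (a + b) mod 4 with a = 1, b = 2

1 + 2 = 3


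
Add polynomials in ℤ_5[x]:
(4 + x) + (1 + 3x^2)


Add coefficients mod 5:
x^0: 4 + 1 = 0 (mod 5)
x^1: 1 + 0 = 1 (mod 5)
x^2: 0 + 3 = 3 (mod 5)
Result: x + 3x^2

f + g = x + 3x^2


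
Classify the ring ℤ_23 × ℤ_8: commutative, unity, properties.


Direct product ring; commutative with unity (1,1); but (1,0)·(0,1) = (0,0) gives zero divisors, so not an integral domain
Commutative: Yes
Integral domain: No
Has unity: Yes

ℤ_23 × ℤ_8: Commutative=Yes, Unity=Yes


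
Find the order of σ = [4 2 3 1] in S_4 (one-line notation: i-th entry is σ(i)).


Cycle decomposition: (1 4)
Cycle lengths: 2
Order = lcm(2) = 2

ord(σ) = 2


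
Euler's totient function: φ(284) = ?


Factor n: 284 = 2^2 × 71
φ(n) = n · ∏(1 - 1/p) over distinct primes p | n
φ(284) = 284 · (1 - 1/2) · (1 - 1/71) = 140

φ(284) = 140


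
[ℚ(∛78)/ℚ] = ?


∛78 has minimal polynomial x³ - 78 (irreducible over ℚ since 78 is not a perfect cube)

[ℚ(∛78)/ℚ] = 3


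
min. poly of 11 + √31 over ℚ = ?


Let α = 11 + √31. Then α - 11 = √31, so (α - 11)² = 31, giving α² - 22α + 90 = 0. Degree 2 and α ∉ ℚ, so this is the minimal polynomial.

Minimal polynomial: x² - 22x + 90


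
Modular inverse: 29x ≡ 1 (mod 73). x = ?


Use the extended Euclidean algorithm to write 1 = 29·s + 73·t; then s mod 73 is the inverse.
Euclidean algorithm:
  29 = 0·73 + 29
  73 = 2·29 + 15
  29 = 1·15 + 14
  15 = 1·14 + 1
  14 = 14·1 + 0
gcd(29,73) = 1
Back-substitution gives: 29·(-5) + 73·(2) = 1
So 29⁻¹ ≡ -5 ≡ 68 (mod 73)
Check: 29 × 68 = 1972 ≡ 1 (mod 73) ✓

29⁻¹ ≡ 68 (mod 73)


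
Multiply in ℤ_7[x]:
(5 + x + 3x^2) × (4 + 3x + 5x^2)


Expand and collect like terms; reduce coefficients mod 7:
x^0: 5·4 = 20 ≡ 6 (mod 7)
x^1: 5·3 + 1·4 = 19 ≡ 5 (mod 7)
x^2: 5·5 + 1·3 + 3·4 = 40 ≡ 5 (mod 7)
x^3: 1·5 + 3·3 = 14 ≡ 0 (mod 7)
x^4: 3·5 = 15 ≡ 1 (mod 7)
Result: 6 + 5x + 5x^2 + x^4

f · g = 6 + 5x + 5x^2 + x^4


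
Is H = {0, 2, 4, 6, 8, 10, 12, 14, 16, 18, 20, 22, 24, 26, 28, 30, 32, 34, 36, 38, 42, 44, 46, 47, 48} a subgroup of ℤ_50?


Subgroup test for H = {0, 2, 4, 6, 8, 10, 12, 14, 16, 18, 20, 22, 24, 26, 28, 30, 32, 34, 36, 38, 42, 44, 46, 47, 48} in (ℤ_50, +):
(1) 0 ∈ H? Yes
(2) Closure: for all a,b ∈ H, (a+b) mod 50 ∈ H? No  [counterexample: 2 + 38 = 40 ∉ H]
(3) Inverses: for all a ∈ H, -a mod 50 ∈ H? No

No, H is not a subgroup of ℤ_50


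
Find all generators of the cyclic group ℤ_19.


g generates ℤ_n iff gcd(g,n) = 1
Prime factors of 19: 19
Generators are g ∈ {1,...,18} not divisible by any of these primes.
Generators: {1, 2, 3, 4, 5, 6, 7, 8, 9, 10, 11, 12, 13, 14, 15, 16, 17, 18}
Number of generators = φ(19) = 18

Generators of ℤ_19 = {1, 2, 3, 4, 5, 6, 7, 8, 9, 10, 11, 12, 13, 14, 15, 16, 17, 18}


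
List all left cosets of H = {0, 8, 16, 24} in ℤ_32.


H = {0, 8, 16, 24}, |H| = 4
Number of cosets = |G|/|H| = 32/4 = 8
0 + H = {0, 8, 16, 24}
1 + H = {1, 9, 17, 25}
2 + H = {2, 10, 18, 26}
3 + H = {3, 11, 19, 27}
4 + H = {4, 12, 20, 28}
5 + H = {5, 13, 21, 29}
6 + H = {6, 14, 22, 30}
7 + H = {7, 15, 23, 31}

Cosets: 0+H={0,8,16,24}; 1+H={1,9,17,25}; 2+H={2,10,18,26}; 3+H={3,11,19,27}; 4+H={4,12,20,28}; 5+H={5,13,21,29}; 6+H={6,14,22,30}; 7+H={7,15,23,31}


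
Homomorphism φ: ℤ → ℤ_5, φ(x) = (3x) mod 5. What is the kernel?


Kernel = preimage of identity
ker(φ) = {x ∈ ℤ : 3x ≡ 0 (mod 5)}. gcd(3,5) = 1, so 3x ≡ 0 (mod 5) ⟺ x ≡ 0 (mod 5/1 = 5). Hence ker(φ) = 5ℤ

ker(φ) = 5ℤ


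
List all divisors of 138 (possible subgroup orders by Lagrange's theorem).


Lagrange's theorem: |H| divides |G|
|G| = 138
Divisors of 138: 1, 2, 3, 6, 23, 46, 69, 138

Possible subgroup orders: {1, 2, 3, 6, 23, 46, 69, 138}


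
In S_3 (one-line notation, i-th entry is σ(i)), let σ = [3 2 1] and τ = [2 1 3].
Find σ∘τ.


σ∘τ: apply τ first, then σ
1 →τ 2 →σ 2
2 →τ 1 →σ 3
3 →τ 3 →σ 1

σ∘τ = [2 3 1]


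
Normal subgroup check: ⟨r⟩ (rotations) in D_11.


H = ⟨r⟩ (rotations) in D_11
The rotation subgroup ⟨r⟩ has index 2 in D_11, so it is normal

Yes, normal subgroup


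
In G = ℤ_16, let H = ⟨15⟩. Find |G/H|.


|⟨15⟩| = n / gcd(15, 16) = 16 / 1 = 16
H is normal (ℤ_16 is abelian).
|G/H| = |G| / |H| = 16 / 16 = 1

|G/H| = 1


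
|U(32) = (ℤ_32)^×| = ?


U(n) is the group of units mod n; |U(n)| = φ(n)
|U(32)| = φ(32) = 16

|U(32) = (ℤ_32)^×| = 16


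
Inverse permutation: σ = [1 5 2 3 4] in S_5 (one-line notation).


To find σ⁻¹, swap domain and range:
σ(1) = 1 → σ⁻¹(1) = 1
σ(2) = 5 → σ⁻¹(5) = 2
σ(3) = 2 → σ⁻¹(2) = 3
σ(4) = 3 → σ⁻¹(3) = 4
σ(5) = 4 → σ⁻¹(4) = 5

σ⁻¹ = [1 3 4 5 2]


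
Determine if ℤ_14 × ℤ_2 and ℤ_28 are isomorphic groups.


Comparing ℤ_14 × ℤ_2 and ℤ_28:
gcd(14,2) = 2 ≠ 1. Max element order in ℤ_14×ℤ_2 is lcm(14,2) = 14 < 28, so it has no element of order 28

No, ℤ_14 × ℤ_2 ≇ ℤ_28


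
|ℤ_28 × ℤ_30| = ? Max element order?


|ℤ_28 × ℤ_30| = 28 × 30 = 840
Max element order = lcm(28,30) = 420
Cyclic? No (gcd=2)

|ℤ_28×ℤ_30| = 840, max element order = 420


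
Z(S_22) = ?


Z(G) = {g ∈ G | gx = xg for all x ∈ G}
S_n is non-abelian for n ≥ 3; Z(S_22) is trivial

Z(S_22) = {e}


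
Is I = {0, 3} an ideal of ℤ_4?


Check ideal conditions for I = {0, 3} in ℤ_4:
(1) I is an additive subgroup? No
(2) For r ∈ ℤ_4 and a ∈ I: r·a ∈ I? No  [counterexample: r=2, a=3, r·a mod 4 = 2 ∉ I]

No, I is not an ideal of ℤ_4


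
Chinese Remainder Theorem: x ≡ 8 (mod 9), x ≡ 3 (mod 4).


m₁ = 9, m₂ = 4, gcd = 1, so CRT applies. M = m₁·m₂ = 36
Let M₁ = M/m₁ = 4, M₂ = M/m₂ = 9
Find y₁ ≡ M₁⁻¹ (mod m₁): 4⁻¹ ≡ 7 (mod 9)
Find y₂ ≡ M₂⁻¹ (mod m₂): 9⁻¹ ≡ 1 (mod 4)
x = a₁·M₁·y₁ + a₂·M₂·y₂ = 8·4·7 + 3·9·1 = 251
Reduce mod 36: x ≡ 35
Check: 35 mod 9 = 8 ✓, 35 mod 4 = 3 ✓

x ≡ 35 (mod 36)


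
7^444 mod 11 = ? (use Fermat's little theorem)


Fermat's little theorem: if p is prime and gcd(a,p)=1, then a^(p-1) ≡ 1 (mod p)
p = 11 is prime, gcd(7,11) = 1
Reduce exponent: 444 mod 10 = 4
So 7^444 ≡ 7^4 (mod 11)
7^4 mod 11 = 3

7^444 ≡ 3 (mod 11)


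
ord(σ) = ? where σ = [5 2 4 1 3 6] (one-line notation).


Cycle decomposition: (1 5 3 4)
Cycle lengths: 4
Order = lcm(4) = 4

ord(σ) = 4


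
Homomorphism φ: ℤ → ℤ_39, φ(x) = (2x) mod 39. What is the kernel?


Kernel = preimage of identity
ker(φ) = {x ∈ ℤ : 2x ≡ 0 (mod 39)}. gcd(2,39) = 1, so 2x ≡ 0 (mod 39) ⟺ x ≡ 0 (mod 39/1 = 39). Hence ker(φ) = 39ℤ

ker(φ) = 39ℤ


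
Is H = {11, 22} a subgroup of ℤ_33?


Subgroup test for H = {11, 22} in (ℤ_33, +):
(1) 0 ∈ H? No
(2) Closure: for all a,b ∈ H, (a+b) mod 33 ∈ H? No  [counterexample: 11 + 22 = 0 ∉ H]
(3) Inverses: for all a ∈ H, -a mod 33 ∈ H? Yes

No, H is not a subgroup of ℤ_33


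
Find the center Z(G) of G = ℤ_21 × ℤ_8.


Z(G) = {g ∈ G | gx = xg for all x ∈ G}
Direct product of abelian groups is abelian, so Z(G) = G

Z(ℤ_21 × ℤ_8) = ℤ_21 × ℤ_8


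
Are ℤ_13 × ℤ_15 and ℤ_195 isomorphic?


Comparing ℤ_13 × ℤ_15 and ℤ_195:
gcd(13,15) = 1, so ℤ_13 × ℤ_15 ≅ ℤ_195 (CRT)

Yes, ℤ_13 × ℤ_15 ≅ ℤ_195


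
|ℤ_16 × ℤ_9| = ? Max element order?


|ℤ_16 × ℤ_9| = 16 × 9 = 144
Max element order = lcm(16,9) = 144
Cyclic? Yes (gcd=1)

|ℤ_16×ℤ_9| = 144, max element order = 144


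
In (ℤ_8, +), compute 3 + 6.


Operation: addition mod 8
3 + 6 = (a + b) mod 8 with a = 3, b = 6

3 + 6 = 1


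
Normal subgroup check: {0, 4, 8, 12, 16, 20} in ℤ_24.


H = {0, 4, 8, 12, 16, 20} in ℤ_24
ℤ_24 is abelian; every subgroup of an abelian group is normal

Yes, normal subgroup


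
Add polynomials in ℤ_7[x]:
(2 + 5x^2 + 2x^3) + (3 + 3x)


Add coefficients mod 7:
x^0: 2 + 3 = 5 (mod 7)
x^1: 0 + 3 = 3 (mod 7)
x^2: 5 + 0 = 5 (mod 7)
x^3: 2 + 0 = 2 (mod 7)
Result: 5 + 3x + 5x^2 + 2x^3

f + g = 5 + 3x + 5x^2 + 2x^3


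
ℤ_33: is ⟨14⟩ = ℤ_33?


g generates ℤ_n iff gcd(g, n) = 1
gcd(14, 33) = 1
Since gcd = 1, 14 is a generator.

Yes, 14 generates ℤ_33


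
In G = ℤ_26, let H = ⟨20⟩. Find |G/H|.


|⟨20⟩| = n / gcd(20, 26) = 26 / 2 = 13
H is normal (ℤ_26 is abelian).
|G/H| = |G| / |H| = 26 / 13 = 2

|G/H| = 2


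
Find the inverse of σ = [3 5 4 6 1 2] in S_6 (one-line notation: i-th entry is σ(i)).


To find σ⁻¹, swap domain and range:
σ(1) = 3 → σ⁻¹(3) = 1
σ(2) = 5 → σ⁻¹(5) = 2
σ(3) = 4 → σ⁻¹(4) = 3
σ(4) = 6 → σ⁻¹(6) = 4
σ(5) = 1 → σ⁻¹(1) = 5
σ(6) = 2 → σ⁻¹(2) = 6

σ⁻¹ = [5 6 1 3 2 4]


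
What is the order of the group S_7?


|S_n| = n! (number of permutations of n symbols)
|S_7| = 7! = 5040

|S_7| = 5040


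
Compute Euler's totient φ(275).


Factor n: 275 = 5^2 × 11
φ(n) = n · ∏(1 - 1/p) over distinct primes p | n
φ(275) = 275 · (1 - 1/5) · (1 - 1/11) = 200

φ(275) = 200


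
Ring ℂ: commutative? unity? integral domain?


ℂ is a field: commutative, has unity, every nonzero element is a unit (hence an integral domain)
Commutative: Yes
Integral domain: Yes
Has unity: Yes

ℂ: Commutative=Yes, Unity=Yes


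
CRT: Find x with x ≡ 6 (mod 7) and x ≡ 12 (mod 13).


m₁ = 7, m₂ = 13, gcd = 1, so CRT applies. M = m₁·m₂ = 91
Let M₁ = M/m₁ = 13, M₂ = M/m₂ = 7
Find y₁ ≡ M₁⁻¹ (mod m₁): 13⁻¹ ≡ 6 (mod 7)
Find y₂ ≡ M₂⁻¹ (mod m₂): 7⁻¹ ≡ 2 (mod 13)
x = a₁·M₁·y₁ + a₂·M₂·y₂ = 6·13·6 + 12·7·2 = 636
Reduce mod 91: x ≡ 90
Check: 90 mod 7 = 6 ✓, 90 mod 13 = 12 ✓

x ≡ 90 (mod 91)


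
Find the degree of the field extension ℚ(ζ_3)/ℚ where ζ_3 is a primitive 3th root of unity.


[ℚ(ζ_n):ℚ] = deg Φ_n(x) = φ(n). Here φ(3) = 2

[ℚ(ζ_3)/ℚ where ζ_3 is a primitive 3th root of unity] = 2


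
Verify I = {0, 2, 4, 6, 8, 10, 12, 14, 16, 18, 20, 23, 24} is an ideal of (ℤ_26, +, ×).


Check ideal conditions for I = {0, 2, 4, 6, 8, 10, 12, 14, 16, 18, 20, 23, 24} in ℤ_26:
(1) I is an additive subgroup? No
(2) For r ∈ ℤ_26 and a ∈ I: r·a ∈ I? No  [counterexample: r=2, a=24, r·a mod 26 = 22 ∉ I]

No, I is not an ideal of ℤ_26


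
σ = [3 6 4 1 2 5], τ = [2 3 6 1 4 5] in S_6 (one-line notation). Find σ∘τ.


σ∘τ: apply τ first, then σ
1 →τ 2 →σ 6
2 →τ 3 →σ 4
3 →τ 6 →σ 5
4 →τ 1 →σ 3
5 →τ 4 →σ 1
6 →τ 5 →σ 2

σ∘τ = [6 4 5 3 1 2]


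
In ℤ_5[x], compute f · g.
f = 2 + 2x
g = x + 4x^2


Expand and collect like terms; reduce coefficients mod 5:
x^0: 2·0 = 0 ≡ 0 (mod 5)
x^1: 2·1 + 2·0 = 2 ≡ 2 (mod 5)
x^2: 2·4 + 2·1 = 10 ≡ 0 (mod 5)
x^3: 2·4 = 8 ≡ 3 (mod 5)
Result: 2x + 3x^3

f · g = 2x + 3x^3


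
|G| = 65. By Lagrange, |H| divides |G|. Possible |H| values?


Lagrange's theorem: |H| divides |G|
|G| = 65
Divisors of 65: 1, 5, 13, 65

Possible subgroup orders: {1, 5, 13, 65}


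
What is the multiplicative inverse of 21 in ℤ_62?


Use the extended Euclidean algorithm to write 1 = 21·s + 62·t; then s mod 62 is the inverse.
Euclidean algorithm:
  21 = 0·62 + 21
  62 = 2·21 + 20
  21 = 1·20 + 1
  20 = 20·1 + 0
gcd(21,62) = 1
Back-substitution gives: 21·(3) + 62·(-1) = 1
So 21⁻¹ ≡ 3 ≡ 3 (mod 62)
Check: 21 × 3 = 63 ≡ 1 (mod 62) ✓

21⁻¹ ≡ 3 (mod 62)


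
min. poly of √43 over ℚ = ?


√43 satisfies x² - 43 = 0, irreducible over ℚ since 43 is squarefree

Minimal polynomial: x² - 43


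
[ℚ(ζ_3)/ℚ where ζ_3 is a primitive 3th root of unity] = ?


[ℚ(ζ_n):ℚ] = deg Φ_n(x) = φ(n). Here φ(3) = 2

[ℚ(ζ_3)/ℚ where ζ_3 is a primitive 3th root of unity] = 2


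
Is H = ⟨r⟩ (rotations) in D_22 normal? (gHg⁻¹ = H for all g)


H = ⟨r⟩ (rotations) in D_22
The rotation subgroup ⟨r⟩ has index 2 in D_22, so it is normal

Yes, normal subgroup


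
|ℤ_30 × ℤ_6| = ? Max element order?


|ℤ_30 × ℤ_6| = 30 × 6 = 180
Max element order = lcm(30,6) = 30
Cyclic? No (gcd=6)

|ℤ_30×ℤ_6| = 180, max element order = 30


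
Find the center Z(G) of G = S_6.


Z(G) = {g ∈ G | gx = xg for all x ∈ G}
S_n is non-abelian for n ≥ 3; Z(S_6) is trivial

Z(S_6) = {e}


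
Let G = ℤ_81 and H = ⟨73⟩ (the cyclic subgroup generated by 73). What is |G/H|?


|⟨73⟩| = n / gcd(73, 81) = 81 / 1 = 81
H is normal (ℤ_81 is abelian).
|G/H| = |G| / |H| = 81 / 81 = 1

|G/H| = 1


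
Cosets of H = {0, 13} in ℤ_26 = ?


H = {0, 13}, |H| = 2
Number of cosets = |G|/|H| = 26/2 = 13
0 + H = {0, 13}
1 + H = {1, 14}
2 + H = {2, 15}
3 + H = {3, 16}
4 + H = {4, 17}
5 + H = {5, 18}
6 + H = {6, 19}
7 + H = {7, 20}
8 + H = {8, 21}
9 + H = {9, 22}
10 + H = {10, 23}
11 + H = {11, 24}
12 + H = {12, 25}

Cosets: 0+H={0,13}; 1+H={1,14}; 2+H={2,15}; 3+H={3,16}; 4+H={4,17}; 5+H={5,18}; 6+H={6,19}; 7+H={7,20}; 8+H={8,21}; 9+H={9,22}; 10+H={10,23}; 11+H={11,24}; 12+H={12,25}


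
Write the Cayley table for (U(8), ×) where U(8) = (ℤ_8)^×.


Elements: {1, 3, 5, 7}
Operation: multiplication mod 8
Entry (a, b) = (a × b) mod 8

Cayley table:
  | 1 | 3 | 5 | 7
1 | 1 | 3 | 5 | 7
3 | 3 | 1 | 7 | 5
5 | 5 | 7 | 1 | 3
7 | 7 | 5 | 3 | 1


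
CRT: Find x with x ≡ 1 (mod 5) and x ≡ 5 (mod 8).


m₁ = 5, m₂ = 8, gcd = 1, so CRT applies. M = m₁·m₂ = 40
Let M₁ = M/m₁ = 8, M₂ = M/m₂ = 5
Find y₁ ≡ M₁⁻¹ (mod m₁): 8⁻¹ ≡ 2 (mod 5)
Find y₂ ≡ M₂⁻¹ (mod m₂): 5⁻¹ ≡ 5 (mod 8)
x = a₁·M₁·y₁ + a₂·M₂·y₂ = 1·8·2 + 5·5·5 = 141
Reduce mod 40: x ≡ 21
Check: 21 mod 5 = 1 ✓, 21 mod 8 = 5 ✓

x ≡ 21 (mod 40)


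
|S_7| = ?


|S_n| = n! (number of permutations of n symbols)
|S_7| = 7! = 5040

|S_7| = 5040


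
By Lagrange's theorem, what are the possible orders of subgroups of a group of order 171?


Lagrange's theorem: |H| divides |G|
|G| = 171
Divisors of 171: 1, 3, 9, 19, 57, 171

Possible subgroup orders: {1, 3, 9, 19, 57, 171}


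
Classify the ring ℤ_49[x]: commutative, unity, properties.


ℤ_49 has zero divisors (7·7 ≡ 0), and these lift to constant zero divisors in ℤ_49[x]; so not an integral domain
Commutative: Yes
Integral domain: No
Has unity: Yes

ℤ_49[x]: Commutative=Yes, Unity=Yes


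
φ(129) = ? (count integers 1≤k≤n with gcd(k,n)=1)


Factor n: 129 = 3 × 43
φ(n) = n · ∏(1 - 1/p) over distinct primes p | n
φ(129) = 129 · (1 - 1/3) · (1 - 1/43) = 84

φ(129) = 84


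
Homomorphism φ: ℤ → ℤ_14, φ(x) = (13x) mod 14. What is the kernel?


Kernel = preimage of identity
ker(φ) = {x ∈ ℤ : 13x ≡ 0 (mod 14)}. gcd(13,14) = 1, so 13x ≡ 0 (mod 14) ⟺ x ≡ 0 (mod 14/1 = 14). Hence ker(φ) = 14ℤ

ker(φ) = 14ℤ


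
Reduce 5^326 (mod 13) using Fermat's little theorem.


Fermat's little theorem: if p is prime and gcd(a,p)=1, then a^(p-1) ≡ 1 (mod p)
p = 13 is prime, gcd(5,13) = 1
Reduce exponent: 326 mod 12 = 2
So 5^326 ≡ 5^2 (mod 13)
5^2 mod 13 = 12

5^326 ≡ 12 (mod 13)


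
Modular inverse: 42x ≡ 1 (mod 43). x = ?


Use the extended Euclidean algorithm to write 1 = 42·s + 43·t; then s mod 43 is the inverse.
Euclidean algorithm:
  42 = 0·43 + 42
  43 = 1·42 + 1
  42 = 42·1 + 0
gcd(42,43) = 1
Back-substitution gives: 42·(-1) + 43·(1) = 1
So 42⁻¹ ≡ -1 ≡ 42 (mod 43)
Check: 42 × 42 = 1764 ≡ 1 (mod 43) ✓

42⁻¹ ≡ 42 (mod 43)


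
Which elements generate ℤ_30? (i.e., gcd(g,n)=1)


g generates ℤ_n iff gcd(g,n) = 1
Prime factors of 30: 2, 3, 5
Generators are g ∈ {1,...,29} not divisible by any of these primes.
Generators: {1, 7, 11, 13, 17, 19, 23, 29}
Number of generators = φ(30) = 8

Generators of ℤ_30 = {1, 7, 11, 13, 17, 19, 23, 29}


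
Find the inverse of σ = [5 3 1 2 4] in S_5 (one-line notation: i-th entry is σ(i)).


To find σ⁻¹, swap domain and range:
σ(1) = 5 → σ⁻¹(5) = 1
σ(2) = 3 → σ⁻¹(3) = 2
σ(3) = 1 → σ⁻¹(1) = 3
σ(4) = 2 → σ⁻¹(2) = 4
σ(5) = 4 → σ⁻¹(4) = 5

σ⁻¹ = [3 4 2 5 1]


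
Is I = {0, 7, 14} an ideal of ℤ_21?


Check ideal conditions for I = {0, 7, 14} in ℤ_21:
(1) I is an additive subgroup? Yes
(2) For r ∈ ℤ_21 and a ∈ I: r·a ∈ I? Yes

Yes, I is an ideal of ℤ_21


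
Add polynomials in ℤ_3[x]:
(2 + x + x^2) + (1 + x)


Add coefficients mod 3:
x^0: 2 + 1 = 0 (mod 3)
x^1: 1 + 1 = 2 (mod 3)
x^2: 1 + 0 = 1 (mod 3)
Result: 2x + x^2

f + g = 2x + x^2


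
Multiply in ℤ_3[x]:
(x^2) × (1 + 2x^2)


Expand and collect like terms; reduce coefficients mod 3:
x^0: 0·1 = 0 ≡ 0 (mod 3)
x^1: 0·0 + 0·1 = 0 ≡ 0 (mod 3)
x^2: 0·2 + 0·0 + 1·1 = 1 ≡ 1 (mod 3)
x^3: 0·2 + 1·0 = 0 ≡ 0 (mod 3)
x^4: 1·2 = 2 ≡ 2 (mod 3)
Result: x^2 + 2x^4

f · g = x^2 + 2x^4


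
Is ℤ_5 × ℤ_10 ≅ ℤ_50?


Comparing ℤ_5 × ℤ_10 and ℤ_50:
gcd(5,10) = 5 ≠ 1. Max element order in ℤ_5×ℤ_10 is lcm(5,10) = 10 < 50, so it has no element of order 50

No, ℤ_5 × ℤ_10 ≇ ℤ_50


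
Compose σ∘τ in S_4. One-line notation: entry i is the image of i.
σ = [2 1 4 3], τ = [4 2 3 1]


σ∘τ: apply τ first, then σ
1 →τ 4 →σ 3
2 →τ 2 →σ 1
3 →τ 3 →σ 4
4 →τ 1 →σ 2

σ∘τ = [3 1 4 2]


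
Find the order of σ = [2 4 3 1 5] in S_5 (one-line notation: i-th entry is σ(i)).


Cycle decomposition: (1 2 4)
Cycle lengths: 3
Order = lcm(3) = 3

ord(σ) = 3


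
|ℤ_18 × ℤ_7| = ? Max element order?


|ℤ_18 × ℤ_7| = 18 × 7 = 126
Max element order = lcm(18,7) = 126
Cyclic? Yes (gcd=1)

|ℤ_18×ℤ_7| = 126, max element order = 126


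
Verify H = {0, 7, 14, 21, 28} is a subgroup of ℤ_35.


Subgroup test for H = {0, 7, 14, 21, 28} in (ℤ_35, +):
(1) 0 ∈ H? Yes
(2) Closure: for all a,b ∈ H, (a+b) mod 35 ∈ H? Yes
(3) Inverses: for all a ∈ H, -a mod 35 ∈ H? Yes

Yes, H is a subgroup of ℤ_35


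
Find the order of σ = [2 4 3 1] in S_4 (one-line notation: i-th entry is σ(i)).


Cycle decomposition: (1 2 4)
Cycle lengths: 3
Order = lcm(3) = 3

ord(σ) = 3


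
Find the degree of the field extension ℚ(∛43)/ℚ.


∛43 has minimal polynomial x³ - 43 (irreducible over ℚ since 43 is not a perfect cube)

[ℚ(∛43)/ℚ] = 3


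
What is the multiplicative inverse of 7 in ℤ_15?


Use the extended Euclidean algorithm to write 1 = 7·s + 15·t; then s mod 15 is the inverse.
Euclidean algorithm:
  7 = 0·15 + 7
  15 = 2·7 + 1
  7 = 7·1 + 0
gcd(7,15) = 1
Back-substitution gives: 7·(-2) + 15·(1) = 1
So 7⁻¹ ≡ -2 ≡ 13 (mod 15)
Check: 7 × 13 = 91 ≡ 1 (mod 15) ✓

7⁻¹ ≡ 13 (mod 15)


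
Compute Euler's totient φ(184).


Factor n: 184 = 2^3 × 23
φ(n) = n · ∏(1 - 1/p) over distinct primes p | n
φ(184) = 184 · (1 - 1/2) · (1 - 1/23) = 88

φ(184) = 88


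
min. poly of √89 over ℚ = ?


√89 satisfies x² - 89 = 0, irreducible over ℚ since 89 is squarefree

Minimal polynomial: x² - 89


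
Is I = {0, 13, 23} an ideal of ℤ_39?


Check ideal conditions for I = {0, 13, 23} in ℤ_39:
(1) I is an additive subgroup? No
(2) For r ∈ ℤ_39 and a ∈ I: r·a ∈ I? No  [counterexample: r=2, a=13, r·a mod 39 = 26 ∉ I]

No, I is not an ideal of ℤ_39


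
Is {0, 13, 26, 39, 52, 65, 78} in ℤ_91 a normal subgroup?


H = {0, 13, 26, 39, 52, 65, 78} in ℤ_91
ℤ_91 is abelian; every subgroup of an abelian group is normal

Yes, normal subgroup


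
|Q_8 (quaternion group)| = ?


Q_8 = {±1, ±i, ±j, ±k}
|Q_8| = 8

|Q_8 (quaternion group)| = 8


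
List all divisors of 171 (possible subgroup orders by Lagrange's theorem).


Lagrange's theorem: |H| divides |G|
|G| = 171
Divisors of 171: 1, 3, 9, 19, 57, 171

Possible subgroup orders: {1, 3, 9, 19, 57, 171}


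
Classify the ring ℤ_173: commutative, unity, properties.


ℤ_173 is a commutative ring with unity 1; 173 is prime, so ℤ_173 is a field (hence an integral domain)
Commutative: Yes
Integral domain: Yes
Has unity: Yes

ℤ_173: Commutative=Yes, Unity=Yes


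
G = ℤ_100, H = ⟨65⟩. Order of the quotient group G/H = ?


|⟨65⟩| = n / gcd(65, 100) = 100 / 5 = 20
H is normal (ℤ_100 is abelian).
|G/H| = |G| / |H| = 100 / 20 = 5

|G/H| = 5


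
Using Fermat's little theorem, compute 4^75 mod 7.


Fermat's little theorem: if p is prime and gcd(a,p)=1, then a^(p-1) ≡ 1 (mod p)
p = 7 is prime, gcd(4,7) = 1
Reduce exponent: 75 mod 6 = 3
So 4^75 ≡ 4^3 (mod 7)
4^3 mod 7 = 1

4^75 ≡ 1 (mod 7)


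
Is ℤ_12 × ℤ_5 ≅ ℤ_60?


Comparing ℤ_12 × ℤ_5 and ℤ_60:
gcd(12,5) = 1, so ℤ_12 × ℤ_5 ≅ ℤ_60 (CRT)

Yes, ℤ_12 × ℤ_5 ≅ ℤ_60


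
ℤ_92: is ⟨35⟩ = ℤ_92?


g generates ℤ_n iff gcd(g, n) = 1
gcd(35, 92) = 1
Since gcd = 1, 35 is a generator.

Yes, 35 generates ℤ_92


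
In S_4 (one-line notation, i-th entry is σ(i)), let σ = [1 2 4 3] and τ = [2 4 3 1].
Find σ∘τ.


σ∘τ: apply τ first, then σ
1 →τ 2 →σ 2
2 →τ 4 →σ 3
3 →τ 3 →σ 4
4 →τ 1 →σ 1

σ∘τ = [2 3 4 1]


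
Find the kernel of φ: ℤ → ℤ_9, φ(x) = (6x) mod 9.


Kernel = preimage of identity
ker(φ) = {x ∈ ℤ : 6x ≡ 0 (mod 9)}. gcd(6,9) = 3, so 6x ≡ 0 (mod 9) ⟺ x ≡ 0 (mod 9/3 = 3). Hence ker(φ) = 3ℤ

ker(φ) = 3ℤ


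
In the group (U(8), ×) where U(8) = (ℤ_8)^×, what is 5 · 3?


Operation: multiplication mod 8
5 · 3 = (a × b) mod 8 with a = 5, b = 3

5 · 3 = 7


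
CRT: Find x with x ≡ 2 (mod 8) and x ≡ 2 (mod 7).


m₁ = 8, m₂ = 7, gcd = 1, so CRT applies. M = m₁·m₂ = 56
Let M₁ = M/m₁ = 7, M₂ = M/m₂ = 8
Find y₁ ≡ M₁⁻¹ (mod m₁): 7⁻¹ ≡ 7 (mod 8)
Find y₂ ≡ M₂⁻¹ (mod m₂): 8⁻¹ ≡ 1 (mod 7)
x = a₁·M₁·y₁ + a₂·M₂·y₂ = 2·7·7 + 2·8·1 = 114
Reduce mod 56: x ≡ 2
Check: 2 mod 8 = 2 ✓, 2 mod 7 = 2 ✓

x ≡ 2 (mod 56)


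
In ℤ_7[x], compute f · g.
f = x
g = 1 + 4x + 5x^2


Expand and collect like terms; reduce coefficients mod 7:
x^0: 0·1 = 0 ≡ 0 (mod 7)
x^1: 0·4 + 1·1 = 1 ≡ 1 (mod 7)
x^2: 0·5 + 1·4 = 4 ≡ 4 (mod 7)
x^3: 1·5 = 5 ≡ 5 (mod 7)
Result: x + 4x^2 + 5x^3

f · g = x + 4x^2 + 5x^3


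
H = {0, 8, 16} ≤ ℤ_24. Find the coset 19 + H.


19 + H = {19 + h (mod 24) : h ∈ H}
19+0=19, 19+8=3, 19+16=11
19 + H = {3, 11, 19} = 3 + H

19 + H = {3, 11, 19}


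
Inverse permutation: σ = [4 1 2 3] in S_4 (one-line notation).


To find σ⁻¹, swap domain and range:
σ(1) = 4 → σ⁻¹(4) = 1
σ(2) = 1 → σ⁻¹(1) = 2
σ(3) = 2 → σ⁻¹(2) = 3
σ(4) = 3 → σ⁻¹(3) = 4

σ⁻¹ = [2 3 4 1]


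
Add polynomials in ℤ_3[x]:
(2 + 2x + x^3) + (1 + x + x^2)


Add coefficients mod 3:
x^0: 2 + 1 = 0 (mod 3)
x^1: 2 + 1 = 0 (mod 3)
x^2: 0 + 1 = 1 (mod 3)
x^3: 1 + 0 = 1 (mod 3)
Result: x^2 + x^3

f + g = x^2 + x^3


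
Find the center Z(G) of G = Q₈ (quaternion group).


Z(G) = {g ∈ G | gx = xg for all x ∈ G}
In Q₈ = {±1, ±i, ±j, ±k}, only ±1 commute with every element

Z(Q₈ (quaternion group)) = {1, -1}


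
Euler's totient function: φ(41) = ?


Factor n: 41 = 41
φ(n) = n · ∏(1 - 1/p) over distinct primes p | n
φ(41) = 41 · (1 - 1/41) = 40

φ(41) = 40


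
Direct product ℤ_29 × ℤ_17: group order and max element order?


|ℤ_29 × ℤ_17| = 29 × 17 = 493
Max element order = lcm(29,17) = 493
Cyclic? Yes (gcd=1)

|ℤ_29×ℤ_17| = 493, max element order = 493


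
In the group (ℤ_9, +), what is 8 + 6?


Operation: addition mod 9
8 + 6 = (a + b) mod 9 with a = 8, b = 6

8 + 6 = 5


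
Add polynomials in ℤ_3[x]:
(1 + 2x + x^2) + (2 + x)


Add coefficients mod 3:
x^0: 1 + 2 = 0 (mod 3)
x^1: 2 + 1 = 0 (mod 3)
x^2: 1 + 0 = 1 (mod 3)
Result: x^2

f + g = x^2


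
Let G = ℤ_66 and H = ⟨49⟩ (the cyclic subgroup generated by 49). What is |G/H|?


|⟨49⟩| = n / gcd(49, 66) = 66 / 1 = 66
H is normal (ℤ_66 is abelian).
|G/H| = |G| / |H| = 66 / 66 = 1

|G/H| = 1


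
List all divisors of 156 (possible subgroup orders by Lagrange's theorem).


Lagrange's theorem: |H| divides |G|
|G| = 156
Divisors of 156: 1, 2, 3, 4, 6, 12, 13, 26, 39, 52, 78, 156

Possible subgroup orders: {1, 2, 3, 4, 6, 12, 13, 26, 39, 52, 78, 156}


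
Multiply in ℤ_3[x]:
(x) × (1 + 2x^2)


Expand and collect like terms; reduce coefficients mod 3:
x^0: 0·1 = 0 ≡ 0 (mod 3)
x^1: 0·0 + 1·1 = 1 ≡ 1 (mod 3)
x^2: 0·2 + 1·0 = 0 ≡ 0 (mod 3)
x^3: 1·2 = 2 ≡ 2 (mod 3)
Result: x + 2x^3

f · g = x + 2x^3


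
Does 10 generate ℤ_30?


g generates ℤ_n iff gcd(g, n) = 1
gcd(10, 30) = 10
Since gcd = 10 ≠ 1, ⟨10⟩ has order 3 < 30, so 10 is not a generator.

No, 10 does not generate ℤ_30


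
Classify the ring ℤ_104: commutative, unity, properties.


ℤ_104 is a commutative ring with unity 1; 104 = 2×52 is composite, so 2·52 ≡ 0 gives zero divisors (not an integral domain)
Commutative: Yes
Integral domain: No
Has unity: Yes

ℤ_104: Commutative=Yes, Unity=Yes


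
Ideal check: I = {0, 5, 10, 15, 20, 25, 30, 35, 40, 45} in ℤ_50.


Check ideal conditions for I = {0, 5, 10, 15, 20, 25, 30, 35, 40, 45} in ℤ_50:
(1) I is an additive subgroup? Yes
(2) For r ∈ ℤ_50 and a ∈ I: r·a ∈ I? Yes

Yes, I is an ideal of ℤ_50


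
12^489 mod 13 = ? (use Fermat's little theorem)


Fermat's little theorem: if p is prime and gcd(a,p)=1, then a^(p-1) ≡ 1 (mod p)
p = 13 is prime, gcd(12,13) = 1
Reduce exponent: 489 mod 12 = 9
So 12^489 ≡ 12^9 (mod 13)
12^9 mod 13 = 12

12^489 ≡ 12 (mod 13)


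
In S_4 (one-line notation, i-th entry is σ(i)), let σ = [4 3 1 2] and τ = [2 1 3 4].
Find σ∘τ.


σ∘τ: apply τ first, then σ
1 →τ 2 →σ 3
2 →τ 1 →σ 4
3 →τ 3 →σ 1
4 →τ 4 →σ 2

σ∘τ = [3 4 1 2]


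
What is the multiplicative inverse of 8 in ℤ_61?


Use the extended Euclidean algorithm to write 1 = 8·s + 61·t; then s mod 61 is the inverse.
Euclidean algorithm:
  8 = 0·61 + 8
  61 = 7·8 + 5
  8 = 1·5 + 3
  5 = 1·3 + 2
  3 = 1·2 + 1
  2 = 2·1 + 0
gcd(8,61) = 1
Back-substitution gives: 8·(23) + 61·(-3) = 1
So 8⁻¹ ≡ 23 ≡ 23 (mod 61)
Check: 8 × 23 = 184 ≡ 1 (mod 61) ✓

8⁻¹ ≡ 23 (mod 61)


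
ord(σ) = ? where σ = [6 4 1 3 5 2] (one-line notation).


Cycle decomposition: (1 6 2 4 3)
Cycle lengths: 5
Order = lcm(5) = 5

ord(σ) = 5


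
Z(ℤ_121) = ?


Z(G) = {g ∈ G | gx = xg for all x ∈ G}
ℤ_121 is abelian, so Z(G) = G

Z(ℤ_121) = ℤ_121


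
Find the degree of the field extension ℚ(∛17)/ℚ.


∛17 has minimal polynomial x³ - 17 (irreducible over ℚ since 17 is not a perfect cube)

[ℚ(∛17)/ℚ] = 3


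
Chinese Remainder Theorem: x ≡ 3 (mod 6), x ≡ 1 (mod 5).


m₁ = 6, m₂ = 5, gcd = 1, so CRT applies. M = m₁·m₂ = 30
Let M₁ = M/m₁ = 5, M₂ = M/m₂ = 6
Find y₁ ≡ M₁⁻¹ (mod m₁): 5⁻¹ ≡ 5 (mod 6)
Find y₂ ≡ M₂⁻¹ (mod m₂): 6⁻¹ ≡ 1 (mod 5)
x = a₁·M₁·y₁ + a₂·M₂·y₂ = 3·5·5 + 1·6·1 = 81
Reduce mod 30: x ≡ 21
Check: 21 mod 6 = 3 ✓, 21 mod 5 = 1 ✓

x ≡ 21 (mod 30)


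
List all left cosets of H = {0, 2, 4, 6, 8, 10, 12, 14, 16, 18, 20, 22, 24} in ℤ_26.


H = {0, 2, 4, 6, 8, 10, 12, 14, 16, 18, 20, 22, 24}, |H| = 13
Number of cosets = |G|/|H| = 26/13 = 2
0 + H = {0, 2, 4, 6, 8, 10, 12, 14, 16, 18, 20, 22, 24}
1 + H = {1, 3, 5, 7, 9, 11, 13, 15, 17, 19, 21, 23, 25}

Cosets: 0+H={0,2,4,6,8,10,12,14,16,18,20,22,24}; 1+H={1,3,5,7,9,11,13,15,17,19,21,23,25}


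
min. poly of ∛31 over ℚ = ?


∛31 satisfies x³ - 31 = 0, irreducible over ℚ (no rational root; 31 is not a perfect cube)

Minimal polynomial: x³ - 31


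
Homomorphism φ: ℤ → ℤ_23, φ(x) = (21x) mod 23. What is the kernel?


Kernel = preimage of identity
ker(φ) = {x ∈ ℤ : 21x ≡ 0 (mod 23)}. gcd(21,23) = 1, so 21x ≡ 0 (mod 23) ⟺ x ≡ 0 (mod 23/1 = 23). Hence ker(φ) = 23ℤ

ker(φ) = 23ℤ


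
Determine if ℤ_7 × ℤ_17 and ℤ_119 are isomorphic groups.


Comparing ℤ_7 × ℤ_17 and ℤ_119:
gcd(7,17) = 1, so ℤ_7 × ℤ_17 ≅ ℤ_119 (CRT)

Yes, ℤ_7 × ℤ_17 ≅ ℤ_119


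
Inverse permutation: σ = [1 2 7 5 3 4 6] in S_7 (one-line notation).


To find σ⁻¹, swap domain and range:
σ(1) = 1 → σ⁻¹(1) = 1
σ(2) = 2 → σ⁻¹(2) = 2
σ(3) = 7 → σ⁻¹(7) = 3
σ(4) = 5 → σ⁻¹(5) = 4
σ(5) = 3 → σ⁻¹(3) = 5
σ(6) = 4 → σ⁻¹(4) = 6
σ(7) = 6 → σ⁻¹(6) = 7

σ⁻¹ = [1 2 5 6 4 7 3]


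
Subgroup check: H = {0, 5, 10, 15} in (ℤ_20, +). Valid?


Subgroup test for H = {0, 5, 10, 15} in (ℤ_20, +):
(1) 0 ∈ H? Yes
(2) Closure: for all a,b ∈ H, (a+b) mod 20 ∈ H? Yes
(3) Inverses: for all a ∈ H, -a mod 20 ∈ H? Yes

Yes, H is a subgroup of ℤ_20


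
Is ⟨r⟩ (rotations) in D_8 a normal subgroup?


H = ⟨r⟩ (rotations) in D_8
The rotation subgroup ⟨r⟩ has index 2 in D_8, so it is normal

Yes, normal subgroup


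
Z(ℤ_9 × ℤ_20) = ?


Z(G) = {g ∈ G | gx = xg for all x ∈ G}
Direct product of abelian groups is abelian, so Z(G) = G

Z(ℤ_9 × ℤ_20) = ℤ_9 × ℤ_20


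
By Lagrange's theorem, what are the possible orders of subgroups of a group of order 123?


Lagrange's theorem: |H| divides |G|
|G| = 123
Divisors of 123: 1, 3, 41, 123

Possible subgroup orders: {1, 3, 41, 123}


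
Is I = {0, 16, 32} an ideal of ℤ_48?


Check ideal conditions for I = {0, 16, 32} in ℤ_48:
(1) I is an additive subgroup? Yes
(2) For r ∈ ℤ_48 and a ∈ I: r·a ∈ I? Yes

Yes, I is an ideal of ℤ_48
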